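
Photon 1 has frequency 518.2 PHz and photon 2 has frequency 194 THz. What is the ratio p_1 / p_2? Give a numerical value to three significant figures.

2670

p_1 = 1.145e-24 kg·m/s (from frequency = 518.2 PHz, via p = hf/c).
p_2 = 4.288e-28 kg·m/s (from frequency = 194 THz, via p = hf/c).
Ratio = 1.145e-24 / 4.288e-28 = 2670.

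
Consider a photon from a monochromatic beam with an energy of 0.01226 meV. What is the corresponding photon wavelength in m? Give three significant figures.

0.101 m

(h = 6.62607015e-34 J·s, c = 2.99792458e8 m/s, 1 eV = 1.602176634e-19 J.)
Convert to SI: E = 0.01226 meV = 1.9643e-24 J.
Apply λ = hc/E: λ = 0.1011 m.
So λ ≈ 0.101 m.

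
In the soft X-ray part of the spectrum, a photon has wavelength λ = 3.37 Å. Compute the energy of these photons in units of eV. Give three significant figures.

Convert to SI: λ = 3.37 Å = 3.37·10^-10 m.
For a photon E = hc/λ, so E = 5.894·10^-16 J.
Converting to eV: E = 3679 eV ≈ 3680 eV.

3680 eV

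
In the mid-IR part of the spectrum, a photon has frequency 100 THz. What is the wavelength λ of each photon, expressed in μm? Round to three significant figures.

3.00 μm

Convert to SI: f = 100 THz = 1.0e14 Hz.
The photon relation is λ = c/f, giving λ = 2.998e-6 m.
Converting to μm: λ = 2.998 μm ≈ 3.00 μm.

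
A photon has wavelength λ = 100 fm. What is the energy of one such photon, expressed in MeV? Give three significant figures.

In SI units: λ = 100 fm = 1.0 × 10^-13 m.
Apply E = hc/λ: E = 1.986 × 10^-12 J.
Converting to MeV: E = 12.40 MeV ≈ 12.4 MeV.

12.4 MeV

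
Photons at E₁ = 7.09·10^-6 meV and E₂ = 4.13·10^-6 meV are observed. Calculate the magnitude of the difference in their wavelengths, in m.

Using λ = hc/E: λ₁ = 174.9 m, λ₂ = 300.2 m.
|Δλ| = |174.9 − 300.2| = 125 m.

125 m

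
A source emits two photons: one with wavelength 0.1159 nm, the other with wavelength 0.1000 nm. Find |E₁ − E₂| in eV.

1700 eV

Using E = hc/λ: E₁ = 1.7139·10^-15 J, E₂ = 1.9864·10^-15 J.
|ΔE| = |1.7139·10^-15 − 1.9864·10^-15| = 2.73·10^-16 J = 1700 eV.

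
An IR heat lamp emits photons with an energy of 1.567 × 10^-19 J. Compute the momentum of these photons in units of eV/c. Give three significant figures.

Take c = 2.99792458 × 10^8 m/s, 1 eV = 1.602176634 × 10^-19 J.
Since p = E/c for a photon, p = 5.227 × 10^-28 kg·m/s.
Converting to eV/c: p = 0.9780 eV/c ≈ 0.978 eV/c.

0.978 eV/c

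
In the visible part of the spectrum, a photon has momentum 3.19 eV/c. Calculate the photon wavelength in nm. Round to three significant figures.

Take h = 6.62607015·10^-34 J·s, c = 2.99792458·10^8 m/s, 1 eV = 1.602176634·10^-19 J.
In SI units: p = 3.19 eV/c = 1.7048·10^-27 kg·m/s.
Since λ = h/p for a photon, λ = 3.887·10^-7 m.
Converting to nm: λ = 388.7 nm ≈ 389 nm.

389 nm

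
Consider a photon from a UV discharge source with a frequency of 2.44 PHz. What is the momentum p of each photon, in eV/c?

10.1 eV/c

Take h = 6.62607015 × 10^-34 J·s, c = 2.99792458 × 10^8 m/s, 1 eV = 1.602176634 × 10^-19 J.
In SI units: f = 2.44 PHz = 2.44 × 10^15 Hz.
The photon relation is p = hf/c, giving p = 5.393 × 10^-27 kg·m/s.
Converting to eV/c: p = 10.09 eV/c ≈ 10.1 eV/c.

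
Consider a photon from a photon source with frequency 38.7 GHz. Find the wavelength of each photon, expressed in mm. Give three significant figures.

7.75 mm

Convert to SI: f = 38.7 GHz = 3.87·10^10 Hz.
The photon relation is λ = c/f, giving λ = 0.007747 m.
Converting to mm: λ = 7.747 mm ≈ 7.75 mm.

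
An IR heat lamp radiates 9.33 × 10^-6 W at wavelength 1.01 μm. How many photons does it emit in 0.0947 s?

4.49 × 10^12 photons

Total energy: E_total = P·t = 9.33 × 10^-6 × 0.0947 = 8.836 × 10^-7 J.
Per-photon energy: E = 1.967 × 10^-19 J.
N = E_total / E_photon = 4.49 × 10^12.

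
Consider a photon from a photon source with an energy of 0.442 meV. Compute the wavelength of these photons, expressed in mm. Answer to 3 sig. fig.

First convert: E = 0.442 meV = 7.0816e-23 J.
For a photon λ = hc/E, so λ = 0.002805 m.
Converting to mm: λ = 2.805 mm ≈ 2.81 mm.

2.81 mm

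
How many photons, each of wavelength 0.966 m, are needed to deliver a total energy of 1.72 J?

8.36e24 photons

Per-photon energy: E = 2.056e-25 J (from wavelength = 0.966 m).
N = E_total / E_photon = 1.72 J / 2.056e-25 J = 8.36e24.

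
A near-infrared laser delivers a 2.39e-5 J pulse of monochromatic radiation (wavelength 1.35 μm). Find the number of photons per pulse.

1.62e14 photons

Per-photon energy: E = 1.471e-19 J (from wavelength = 1.35 μm).
N = E_total / E_photon = 2.39e-5 J / 1.471e-19 J = 1.62e14.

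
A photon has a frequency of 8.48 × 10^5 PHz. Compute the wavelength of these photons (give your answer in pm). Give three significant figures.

0.354 pm

Take c = 2.99792458 × 10^8 m/s.
First convert: f = 8.48 × 10^5 PHz = 8.48 × 10^20 Hz.
For a photon λ = c/f, so λ = 3.535 × 10^-13 m.
Converting to pm: λ = 0.3535 pm ≈ 0.354 pm.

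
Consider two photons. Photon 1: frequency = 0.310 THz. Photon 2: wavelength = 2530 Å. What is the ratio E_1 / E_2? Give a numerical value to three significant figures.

2.62·10^-4

E_1 = 2.054·10^-22 J (from frequency = 0.310 THz, via E = hf).
E_2 = 7.852·10^-19 J (from wavelength = 2530 Å, via E = hc/λ).
Ratio = 2.054·10^-22 / 7.852·10^-19 = 2.62·10^-4.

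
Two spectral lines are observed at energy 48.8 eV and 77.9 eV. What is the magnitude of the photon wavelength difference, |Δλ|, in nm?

9.49 nm

Using λ = hc/E: λ₁ = 2.541 × 10^-8 m, λ₂ = 1.592 × 10^-8 m.
|Δλ| = |2.541 × 10^-8 − 1.592 × 10^-8| = 9.49 × 10^-9 m = 9.49 nm.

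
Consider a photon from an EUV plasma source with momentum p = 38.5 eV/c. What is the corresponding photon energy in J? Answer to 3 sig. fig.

6.17 × 10^-18 J

First convert: p = 38.5 eV/c = 2.0576 × 10^-26 kg·m/s.
For a photon E = pc, so E = 6.168 × 10^-18 J.
So E ≈ 6.17 × 10^-18 J.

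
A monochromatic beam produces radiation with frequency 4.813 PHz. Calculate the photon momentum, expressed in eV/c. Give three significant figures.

Convert to SI: f = 4.813 PHz = 4.813e15 Hz.
Apply p = hf/c: p = 1.064e-26 kg·m/s.
Converting to eV/c: p = 19.90 eV/c ≈ 19.9 eV/c.

19.9 eV/c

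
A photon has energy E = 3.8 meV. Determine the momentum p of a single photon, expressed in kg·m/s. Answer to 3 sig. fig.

2.03e-30 kg·m/s

(c = 2.99792458e8 m/s, 1 eV = 1.602176634e-19 J.)
Convert to SI: E = 3.8 meV = 6.0883e-22 J.
For a photon p = E/c, so p = 2.031e-30 kg·m/s.
So p ≈ 2.03e-30 kg·m/s.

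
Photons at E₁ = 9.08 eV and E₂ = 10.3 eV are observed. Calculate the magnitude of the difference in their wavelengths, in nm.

Using λ = hc/E: λ₁ = 1.365e-7 m, λ₂ = 1.204e-7 m.
|Δλ| = |1.365e-7 − 1.204e-7| = 1.62e-8 m = 16.2 nm.

16.2 nm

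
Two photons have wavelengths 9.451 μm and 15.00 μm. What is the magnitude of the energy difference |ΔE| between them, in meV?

48.5 meV

Using E = hc/λ: E₁ = 2.1018 × 10^-20 J, E₂ = 1.3243 × 10^-20 J.
|ΔE| = |2.1018 × 10^-20 − 1.3243 × 10^-20| = 7.78 × 10^-21 J = 48.5 meV.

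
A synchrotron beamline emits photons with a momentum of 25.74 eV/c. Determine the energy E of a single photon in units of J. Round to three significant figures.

Take c = 2.99792458e8 m/s, 1 eV = 1.602176634e-19 J.
Convert to SI: p = 25.74 eV/c = 1.3756e-26 kg·m/s.
Apply E = pc: E = 4.124e-18 J.
So E ≈ 4.12e-18 J.

4.12e-18 J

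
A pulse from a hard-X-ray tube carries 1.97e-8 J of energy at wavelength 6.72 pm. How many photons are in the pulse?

6.66e5 photons

Per-photon energy: E = 2.956e-14 J (from wavelength = 6.72 pm).
N = E_total / E_photon = 1.97e-8 J / 2.956e-14 J = 6.66e5.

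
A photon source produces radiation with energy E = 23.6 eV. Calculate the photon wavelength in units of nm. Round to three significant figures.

52.5 nm

Use h = 6.62607015·10^-34 J·s, c = 2.99792458·10^8 m/s, 1 eV = 1.602176634·10^-19 J.
Convert to SI: E = 23.6 eV = 3.7811·10^-18 J.
The photon relation is λ = hc/E, giving λ = 5.254·10^-8 m.
Converting to nm: λ = 52.54 nm ≈ 52.5 nm.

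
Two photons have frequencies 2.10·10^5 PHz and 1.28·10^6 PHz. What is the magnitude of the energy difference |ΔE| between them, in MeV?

Using E = hf: E₁ = 1.391·10^-13 J, E₂ = 8.481·10^-13 J.
|ΔE| = |1.391·10^-13 − 8.481·10^-13| = 7.09·10^-13 J = 4.43 MeV.

4.43 MeV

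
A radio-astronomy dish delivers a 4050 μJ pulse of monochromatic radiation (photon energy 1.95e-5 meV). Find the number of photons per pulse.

Per-photon energy: E = 3.124e-27 J (from energy = 1.95e-5 meV).
N = E_total / E_photon = 0.00405 J / 3.124e-27 J = 1.30e24.

1.30e24 photons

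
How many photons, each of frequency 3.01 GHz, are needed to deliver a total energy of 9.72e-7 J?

Per-photon energy: E = 1.994e-24 J (from frequency = 3.01 GHz).
N = E_total / E_photon = 9.72e-7 J / 1.994e-24 J = 4.87e17.

4.87e17 photons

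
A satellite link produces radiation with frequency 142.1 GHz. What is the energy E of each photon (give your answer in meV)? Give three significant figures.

0.588 meV

Take h = 6.62607015e-34 J·s, 1 eV = 1.602176634e-19 J.
In SI units: f = 142.1 GHz = 1.421e11 Hz.
Since E = hf for a photon, E = 9.416e-23 J.
Converting to meV: E = 0.5877 meV ≈ 0.588 meV.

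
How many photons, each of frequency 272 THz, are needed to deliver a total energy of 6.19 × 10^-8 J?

Per-photon energy: E = 1.802 × 10^-19 J (from frequency = 272 THz).
N = E_total / E_photon = 6.19 × 10^-8 J / 1.802 × 10^-19 J = 3.43 × 10^11.

3.43 × 10^11 photons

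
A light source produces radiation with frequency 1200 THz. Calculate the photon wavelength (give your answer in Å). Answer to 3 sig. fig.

2500 Å

(c = 2.99792458 × 10^8 m/s.)
First convert: f = 1200 THz = 1.20 × 10^15 Hz.
For a photon λ = c/f, so λ = 2.498 × 10^-7 m.
Converting to Å: λ = 2498 Å ≈ 2500 Å.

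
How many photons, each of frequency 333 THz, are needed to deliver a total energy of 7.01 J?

Per-photon energy: E = 2.206e-19 J (from frequency = 333 THz).
N = E_total / E_photon = 7.01 J / 2.206e-19 J = 3.18e19.

3.18e19 photons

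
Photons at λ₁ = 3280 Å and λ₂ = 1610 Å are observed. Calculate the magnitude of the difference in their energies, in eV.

3.92 eV

Using E = hc/λ: E₁ = 6.056·10^-19 J, E₂ = 1.234·10^-18 J.
|ΔE| = |6.056·10^-19 − 1.234·10^-18| = 6.28·10^-19 J = 3.92 eV.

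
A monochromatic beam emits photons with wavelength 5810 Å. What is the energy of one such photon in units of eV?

In SI units: λ = 5810 Å = 5.81 × 10^-7 m.
For a photon E = hc/λ, so E = 3.419 × 10^-19 J.
Converting to eV: E = 2.134 eV ≈ 2.13 eV.

2.13 eV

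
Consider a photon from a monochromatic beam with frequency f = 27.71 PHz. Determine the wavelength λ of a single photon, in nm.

10.8 nm

(c = 2.99792458 × 10^8 m/s.)
Convert to SI: f = 27.71 PHz = 2.771 × 10^16 Hz.
Since λ = c/f for a photon, λ = 1.082 × 10^-8 m.
Converting to nm: λ = 10.82 nm ≈ 10.8 nm.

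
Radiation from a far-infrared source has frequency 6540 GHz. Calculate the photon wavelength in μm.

Use c = 2.99792458e8 m/s.
First convert: f = 6540 GHz = 6.540e12 Hz.
Since λ = c/f for a photon, λ = 4.584e-5 m.
Converting to μm: λ = 45.84 μm ≈ 45.8 μm.

45.8 μm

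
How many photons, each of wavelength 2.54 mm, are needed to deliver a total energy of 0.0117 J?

1.50e20 photons

Per-photon energy: E = 7.821e-23 J (from wavelength = 2.54 mm).
N = E_total / E_photon = 0.0117 J / 7.821e-23 J = 1.50e20.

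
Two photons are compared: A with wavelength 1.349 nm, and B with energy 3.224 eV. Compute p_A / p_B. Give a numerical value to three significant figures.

285

p_A = 4.912e-25 kg·m/s (from wavelength = 1.349 nm, via p = h/λ).
p_B = 1.723e-27 kg·m/s (from energy = 3.224 eV, via p = E/c).
Ratio = 4.912e-25 / 1.723e-27 = 285.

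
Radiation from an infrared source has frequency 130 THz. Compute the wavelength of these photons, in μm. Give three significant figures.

2.31 μm

In SI units: f = 130 THz = 1.3 × 10^14 Hz.
Since λ = c/f for a photon, λ = 2.306 × 10^-6 m.
Converting to μm: λ = 2.306 μm ≈ 2.31 μm.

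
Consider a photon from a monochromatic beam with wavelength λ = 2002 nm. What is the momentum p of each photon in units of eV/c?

In SI units: λ = 2002 nm = 2.002 × 10^-6 m.
Apply p = h/λ: p = 3.310 × 10^-28 kg·m/s.
Converting to eV/c: p = 0.6193 eV/c ≈ 0.619 eV/c.

0.619 eV/c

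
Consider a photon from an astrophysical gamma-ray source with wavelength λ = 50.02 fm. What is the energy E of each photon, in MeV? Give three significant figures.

Take h = 6.62607015e-34 J·s, c = 2.99792458e8 m/s, 1 eV = 1.602176634e-19 J.
First convert: λ = 50.02 fm = 5.002e-14 m.
Apply E = hc/λ: E = 3.971e-12 J.
Converting to MeV: E = 24.79 MeV ≈ 24.8 MeV.

24.8 MeV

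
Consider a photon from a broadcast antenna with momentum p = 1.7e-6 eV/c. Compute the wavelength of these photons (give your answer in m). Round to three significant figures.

0.729 m

(h = 6.62607015e-34 J·s, c = 2.99792458e8 m/s, 1 eV = 1.602176634e-19 J.)
Convert to SI: p = 1.7e-6 eV/c = 9.0853e-34 kg·m/s.
Apply λ = h/p: λ = 0.7293 m.
So λ ≈ 0.729 m.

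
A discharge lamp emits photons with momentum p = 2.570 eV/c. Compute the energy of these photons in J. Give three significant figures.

4.12 × 10^-19 J

(c = 2.99792458 × 10^8 m/s, 1 eV = 1.602176634 × 10^-19 J.)
Convert to SI: p = 2.570 eV/c = 1.3735 × 10^-27 kg·m/s.
Since E = pc for a photon, E = 4.118 × 10^-19 J.
So E ≈ 4.12 × 10^-19 J.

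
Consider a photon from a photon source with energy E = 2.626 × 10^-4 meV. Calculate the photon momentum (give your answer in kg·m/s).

1.40 × 10^-34 kg·m/s

Take c = 2.99792458 × 10^8 m/s, 1 eV = 1.602176634 × 10^-19 J.
Convert to SI: E = 2.626 × 10^-4 meV = 4.2073 × 10^-26 J.
Since p = E/c for a photon, p = 1.403 × 10^-34 kg·m/s.
So p ≈ 1.40 × 10^-34 kg·m/s.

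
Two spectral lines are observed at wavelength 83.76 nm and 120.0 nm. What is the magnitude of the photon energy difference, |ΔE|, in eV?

Using E = hc/λ: E₁ = 2.3716 × 10^-18 J, E₂ = 1.6554 × 10^-18 J.
|ΔE| = |2.3716 × 10^-18 − 1.6554 × 10^-18| = 7.16 × 10^-19 J = 4.47 eV.

4.47 eV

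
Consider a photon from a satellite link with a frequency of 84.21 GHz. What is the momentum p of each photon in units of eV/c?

Convert to SI: f = 84.21 GHz = 8.421 × 10^10 Hz.
Since p = hf/c for a photon, p = 1.861 × 10^-31 kg·m/s.
Converting to eV/c: p = 3.483 × 10^-4 eV/c ≈ 3.48 × 10^-4 eV/c.

3.48 × 10^-4 eV/c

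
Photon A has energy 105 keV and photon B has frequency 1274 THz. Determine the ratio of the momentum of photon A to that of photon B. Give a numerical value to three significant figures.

1.99·10^4

p_A = 5.612·10^-23 kg·m/s (from energy = 105 keV, via p = E/c).
p_B = 2.816·10^-27 kg·m/s (from frequency = 1274 THz, via p = hf/c).
Ratio = 5.612·10^-23 / 2.816·10^-27 = 1.99·10^4.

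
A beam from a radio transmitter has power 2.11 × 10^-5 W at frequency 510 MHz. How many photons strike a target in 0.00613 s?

Total energy: E_total = P·t = 2.11 × 10^-5 × 0.00613 = 1.293 × 10^-7 J.
Per-photon energy: E = 3.379 × 10^-25 J.
N = E_total / E_photon = 3.83 × 10^17.

3.83 × 10^17 photons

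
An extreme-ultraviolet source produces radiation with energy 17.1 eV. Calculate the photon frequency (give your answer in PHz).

Use h = 6.62607015 × 10^-34 J·s, 1 eV = 1.602176634 × 10^-19 J.
Convert to SI: E = 17.1 eV = 2.7397 × 10^-18 J.
The photon relation is f = E/h, giving f = 4.135 × 10^15 Hz.
Converting to PHz: f = 4.135 PHz ≈ 4.13 PHz.

4.13 PHz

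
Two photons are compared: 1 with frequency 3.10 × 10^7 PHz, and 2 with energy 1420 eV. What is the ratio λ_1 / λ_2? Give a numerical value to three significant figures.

λ_1 = 9.671 × 10^-15 m (from frequency = 3.10 × 10^7 PHz, via λ = c/f).
λ_2 = 8.731 × 10^-10 m (from energy = 1420 eV, via λ = hc/E).
Ratio = 9.671 × 10^-15 / 8.731 × 10^-10 = 1.11 × 10^-5.

1.11 × 10^-5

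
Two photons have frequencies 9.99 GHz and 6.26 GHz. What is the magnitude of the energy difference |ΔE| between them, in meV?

0.0154 meV

Using E = hf: E₁ = 6.619e-24 J, E₂ = 4.148e-24 J.
|ΔE| = |6.619e-24 − 4.148e-24| = 2.47e-24 J = 0.0154 meV.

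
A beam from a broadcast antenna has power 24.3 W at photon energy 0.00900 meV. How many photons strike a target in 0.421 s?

Total energy: E_total = P·t = 24.3 × 0.421 = 10.23 J.
Per-photon energy: E = 1.442e-24 J.
N = E_total / E_photon = 7.09e24.

7.09e24 photons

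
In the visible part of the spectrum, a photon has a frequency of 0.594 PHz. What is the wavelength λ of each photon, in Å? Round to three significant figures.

5050 Å

First convert: f = 0.594 PHz = 5.94e14 Hz.
The photon relation is λ = c/f, giving λ = 5.047e-7 m.
Converting to Å: λ = 5047 Å ≈ 5050 Å.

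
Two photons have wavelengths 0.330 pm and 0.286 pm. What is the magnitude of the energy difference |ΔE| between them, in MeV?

0.578 MeV

Using E = hc/λ: E₁ = 6.020e-13 J, E₂ = 6.946e-13 J.
|ΔE| = |6.020e-13 − 6.946e-13| = 9.26e-14 J = 0.578 MeV.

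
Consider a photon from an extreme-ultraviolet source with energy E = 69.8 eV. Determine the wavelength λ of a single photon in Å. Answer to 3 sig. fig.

Use h = 6.62607015e-34 J·s, c = 2.99792458e8 m/s, 1 eV = 1.602176634e-19 J.
In SI units: E = 69.8 eV = 1.1183e-17 J.
Since λ = hc/E for a photon, λ = 1.776e-8 m.
Converting to Å: λ = 177.6 Å ≈ 178 Å.

178 Å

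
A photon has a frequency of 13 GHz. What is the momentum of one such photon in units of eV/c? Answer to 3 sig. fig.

Use h = 6.62607015 × 10^-34 J·s, c = 2.99792458 × 10^8 m/s, 1 eV = 1.602176634 × 10^-19 J.
Convert to SI: f = 13 GHz = 1.3 × 10^10 Hz.
Apply p = hf/c: p = 2.873 × 10^-32 kg·m/s.
Converting to eV/c: p = 5.376 × 10^-5 eV/c ≈ 5.38 × 10^-5 eV/c.

5.38 × 10^-5 eV/c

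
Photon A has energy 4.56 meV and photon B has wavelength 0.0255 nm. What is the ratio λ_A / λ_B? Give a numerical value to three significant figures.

λ_A = 2.719e-4 m (from energy = 4.56 meV, via λ = hc/E).
λ_B = 2.550e-11 m (from wavelength = 0.0255 nm, via λ given directly).
Ratio = 2.719e-4 / 2.550e-11 = 1.07e7.

1.07e7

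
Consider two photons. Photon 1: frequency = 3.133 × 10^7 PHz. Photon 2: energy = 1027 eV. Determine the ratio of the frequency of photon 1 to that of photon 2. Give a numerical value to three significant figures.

f_1 = 3.133 × 10^22 Hz (from frequency = 3.133 × 10^7 PHz, via f given directly).
f_2 = 2.483 × 10^17 Hz (from energy = 1027 eV, via f = E/h).
Ratio = 3.133 × 10^22 / 2.483 × 10^17 = 1.26 × 10^5.

1.26 × 10^5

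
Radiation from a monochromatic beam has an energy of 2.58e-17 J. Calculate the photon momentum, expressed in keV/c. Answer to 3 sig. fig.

0.161 keV/c

(c = 2.99792458e8 m/s, 1 eV = 1.602176634e-19 J.)
Apply p = E/c: p = 8.606e-26 kg·m/s.
Converting to keV/c: p = 0.1610 keV/c ≈ 0.161 keV/c.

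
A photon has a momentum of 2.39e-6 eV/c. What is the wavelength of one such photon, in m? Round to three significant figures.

0.519 m

Take h = 6.62607015e-34 J·s, c = 2.99792458e8 m/s, 1 eV = 1.602176634e-19 J.
Convert to SI: p = 2.39e-6 eV/c = 1.2773e-33 kg·m/s.
Since λ = h/p for a photon, λ = 0.5188 m.
So λ ≈ 0.519 m.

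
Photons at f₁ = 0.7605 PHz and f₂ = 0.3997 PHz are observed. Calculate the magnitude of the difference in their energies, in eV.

1.49 eV

Using E = hf: E₁ = 5.0391e-19 J, E₂ = 2.6484e-19 J.
|ΔE| = |5.0391e-19 − 2.6484e-19| = 2.39e-19 J = 1.49 eV.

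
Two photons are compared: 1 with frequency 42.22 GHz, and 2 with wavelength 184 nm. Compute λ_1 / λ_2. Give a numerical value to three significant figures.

λ_1 = 0.007101 m (from frequency = 42.22 GHz, via λ = c/f).
λ_2 = 1.840e-7 m (from wavelength = 184 nm, via λ given directly).
Ratio = 0.007101 / 1.840e-7 = 3.86e4.

3.86e4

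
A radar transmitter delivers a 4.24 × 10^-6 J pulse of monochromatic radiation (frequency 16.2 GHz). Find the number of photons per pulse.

3.95 × 10^17 photons

Per-photon energy: E = 1.073 × 10^-23 J (from frequency = 16.2 GHz).
N = E_total / E_photon = 4.24 × 10^-6 J / 1.073 × 10^-23 J = 3.95 × 10^17.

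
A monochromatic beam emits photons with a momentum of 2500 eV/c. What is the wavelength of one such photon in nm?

0.496 nm

First convert: p = 2500 eV/c = 1.3361·10^-24 kg·m/s.
Apply λ = h/p: λ = 4.959·10^-10 m.
Converting to nm: λ = 0.4959 nm ≈ 0.496 nm.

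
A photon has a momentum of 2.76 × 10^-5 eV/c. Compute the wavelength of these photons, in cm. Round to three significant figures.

4.49 cm

(h = 6.62607015 × 10^-34 J·s, c = 2.99792458 × 10^8 m/s, 1 eV = 1.602176634 × 10^-19 J.)
First convert: p = 2.76 × 10^-5 eV/c = 1.4750 × 10^-32 kg·m/s.
Apply λ = h/p: λ = 0.04492 m.
Converting to cm: λ = 4.492 cm ≈ 4.49 cm.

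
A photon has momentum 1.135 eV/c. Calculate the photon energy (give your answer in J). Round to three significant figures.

(c = 2.99792458 × 10^8 m/s, 1 eV = 1.602176634 × 10^-19 J.)
In SI units: p = 1.135 eV/c = 6.0658 × 10^-28 kg·m/s.
The photon relation is E = pc, giving E = 1.818 × 10^-19 J.
So E ≈ 1.82 × 10^-19 J.

1.82 × 10^-19 J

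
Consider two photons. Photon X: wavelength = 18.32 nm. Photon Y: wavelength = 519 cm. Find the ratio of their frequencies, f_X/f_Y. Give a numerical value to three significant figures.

f_X = 1.636e16 Hz (from wavelength = 18.32 nm, via f = c/λ).
f_Y = 5.776e7 Hz (from wavelength = 519 cm, via f = c/λ).
Ratio = 1.636e16 / 5.776e7 = 2.83e8.

2.83e8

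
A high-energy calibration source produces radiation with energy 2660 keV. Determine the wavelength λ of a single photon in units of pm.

Use h = 6.62607015e-34 J·s, c = 2.99792458e8 m/s, 1 eV = 1.602176634e-19 J.
In SI units: E = 2660 keV = 4.2618e-13 J.
The photon relation is λ = hc/E, giving λ = 4.661e-13 m.
Converting to pm: λ = 0.4661 pm ≈ 0.466 pm.

0.466 pm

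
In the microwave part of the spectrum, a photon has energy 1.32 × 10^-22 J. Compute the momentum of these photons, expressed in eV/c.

8.24 × 10^-4 eV/c

Use c = 2.99792458 × 10^8 m/s, 1 eV = 1.602176634 × 10^-19 J.
For a photon p = E/c, so p = 4.403 × 10^-31 kg·m/s.
Converting to eV/c: p = 8.239 × 10^-4 eV/c ≈ 8.24 × 10^-4 eV/c.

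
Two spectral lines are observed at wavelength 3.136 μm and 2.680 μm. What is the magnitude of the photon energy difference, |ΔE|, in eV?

Using E = hc/λ: E₁ = 6.3343 × 10^-20 J, E₂ = 7.4121 × 10^-20 J.
|ΔE| = |6.3343 × 10^-20 − 7.4121 × 10^-20| = 1.08 × 10^-20 J = 0.0673 eV.

0.0673 eV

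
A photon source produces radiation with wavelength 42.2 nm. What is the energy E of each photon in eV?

Take h = 6.62607015 × 10^-34 J·s, c = 2.99792458 × 10^8 m/s, 1 eV = 1.602176634 × 10^-19 J.
First convert: λ = 42.2 nm = 4.22 × 10^-8 m.
Since E = hc/λ for a photon, E = 4.707 × 10^-18 J.
Converting to eV: E = 29.38 eV ≈ 29.4 eV.

29.4 eV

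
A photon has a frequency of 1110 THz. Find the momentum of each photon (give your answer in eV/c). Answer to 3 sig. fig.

4.59 eV/c

In SI units: f = 1110 THz = 1.11 × 10^15 Hz.
The photon relation is p = hf/c, giving p = 2.453 × 10^-27 kg·m/s.
Converting to eV/c: p = 4.591 eV/c ≈ 4.59 eV/c.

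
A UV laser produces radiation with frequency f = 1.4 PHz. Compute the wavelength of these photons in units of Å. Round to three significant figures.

2140 Å

(c = 2.99792458 × 10^8 m/s.)
In SI units: f = 1.4 PHz = 1.4 × 10^15 Hz.
Apply λ = c/f: λ = 2.141 × 10^-7 m.
Converting to Å: λ = 2141 Å ≈ 2140 Å.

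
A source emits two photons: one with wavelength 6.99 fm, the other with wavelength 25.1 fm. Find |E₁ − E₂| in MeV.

128 MeV

Using E = hc/λ: E₁ = 2.842·10^-11 J, E₂ = 7.914·10^-12 J.
|ΔE| = |2.842·10^-11 − 7.914·10^-12| = 2.05·10^-11 J = 128 MeV.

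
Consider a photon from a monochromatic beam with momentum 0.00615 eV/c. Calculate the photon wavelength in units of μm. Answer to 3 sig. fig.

In SI units: p = 0.00615 eV/c = 3.2867 × 10^-30 kg·m/s.
For a photon λ = h/p, so λ = 2.016 × 10^-4 m.
Converting to μm: λ = 201.6 μm ≈ 202 μm.

202 μm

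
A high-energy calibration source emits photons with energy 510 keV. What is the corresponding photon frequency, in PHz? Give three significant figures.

Use h = 6.62607015 × 10^-34 J·s, 1 eV = 1.602176634 × 10^-19 J.
In SI units: E = 510 keV = 8.1711 × 10^-14 J.
Since f = E/h for a photon, f = 1.233 × 10^20 Hz.
Converting to PHz: f = 123300 PHz ≈ 1.23 × 10^5 PHz.

1.23 × 10^5 PHz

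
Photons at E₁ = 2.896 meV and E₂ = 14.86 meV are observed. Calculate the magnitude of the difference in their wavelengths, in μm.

Using λ = hc/E: λ₁ = 4.2812e-4 m, λ₂ = 8.3435e-5 m.
|Δλ| = |4.2812e-4 − 8.3435e-5| = 3.45e-4 m = 345 μm.

345 μm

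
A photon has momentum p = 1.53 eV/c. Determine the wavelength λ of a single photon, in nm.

Use h = 6.62607015 × 10^-34 J·s, c = 2.99792458 × 10^8 m/s, 1 eV = 1.602176634 × 10^-19 J.
First convert: p = 1.53 eV/c = 8.1768 × 10^-28 kg·m/s.
Apply λ = h/p: λ = 8.104 × 10^-7 m.
Converting to nm: λ = 810.4 nm ≈ 810 nm.

810 nm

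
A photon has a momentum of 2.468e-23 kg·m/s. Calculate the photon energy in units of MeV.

Since E = pc for a photon, E = 7.399e-15 J.
Converting to MeV: E = 0.04618 MeV ≈ 0.0462 MeV.

0.0462 MeV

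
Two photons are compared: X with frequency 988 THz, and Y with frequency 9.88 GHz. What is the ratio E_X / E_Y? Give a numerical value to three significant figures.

E_X = 6.547 × 10^-19 J (from frequency = 988 THz, via E = hf).
E_Y = 6.547 × 10^-24 J (from frequency = 9.88 GHz, via E = hf).
Ratio = 6.547 × 10^-19 / 6.547 × 10^-24 = 1.00 × 10^5.

1.00 × 10^5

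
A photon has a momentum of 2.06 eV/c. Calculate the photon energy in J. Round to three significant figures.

Take c = 2.99792458·10^8 m/s, 1 eV = 1.602176634·10^-19 J.
First convert: p = 2.06 eV/c = 1.1009·10^-27 kg·m/s.
The photon relation is E = pc, giving E = 3.300·10^-19 J.
So E ≈ 3.30·10^-19 J.

3.30·10^-19 J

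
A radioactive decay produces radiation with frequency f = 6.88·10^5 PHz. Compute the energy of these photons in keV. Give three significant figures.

Convert to SI: f = 6.88·10^5 PHz = 6.88·10^20 Hz.
Apply E = hf: E = 4.559·10^-13 J.
Converting to keV: E = 2845 keV ≈ 2850 keV.

2850 keV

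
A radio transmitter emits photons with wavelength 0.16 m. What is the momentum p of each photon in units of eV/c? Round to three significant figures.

7.75e-6 eV/c

Use h = 6.62607015e-34 J·s, c = 2.99792458e8 m/s, 1 eV = 1.602176634e-19 J.
Since p = h/λ for a photon, p = 4.141e-33 kg·m/s.
Converting to eV/c: p = 7.749e-6 eV/c ≈ 7.75e-6 eV/c.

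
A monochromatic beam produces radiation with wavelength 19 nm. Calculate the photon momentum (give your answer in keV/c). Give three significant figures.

0.0653 keV/c

In SI units: λ = 19 nm = 1.9e-8 m.
Since p = h/λ for a photon, p = 3.487e-26 kg·m/s.
Converting to keV/c: p = 0.06525 keV/c ≈ 0.0653 keV/c.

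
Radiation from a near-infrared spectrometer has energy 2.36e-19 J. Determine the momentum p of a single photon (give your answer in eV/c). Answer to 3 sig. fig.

The photon relation is p = E/c, giving p = 7.872e-28 kg·m/s.
Converting to eV/c: p = 1.473 eV/c ≈ 1.47 eV/c.

1.47 eV/c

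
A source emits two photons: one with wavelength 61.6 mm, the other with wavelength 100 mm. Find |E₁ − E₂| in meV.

7.73e-3 meV

Using E = hc/λ: E₁ = 3.225e-24 J, E₂ = 1.986e-24 J.
|ΔE| = |3.225e-24 − 1.986e-24| = 1.24e-24 J = 7.73e-3 meV.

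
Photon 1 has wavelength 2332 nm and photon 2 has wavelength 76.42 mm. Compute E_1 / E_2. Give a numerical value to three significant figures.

3.28e4

E_1 = 8.518e-20 J (from wavelength = 2332 nm, via E = hc/λ).
E_2 = 2.599e-24 J (from wavelength = 76.42 mm, via E = hc/λ).
Ratio = 8.518e-20 / 2.599e-24 = 3.28e4.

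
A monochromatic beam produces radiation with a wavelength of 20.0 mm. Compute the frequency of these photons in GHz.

15.0 GHz

(c = 2.99792458e8 m/s.)
Convert to SI: λ = 20.0 mm = 0.0200 m.
For a photon f = c/λ, so f = 1.499e10 Hz.
Converting to GHz: f = 14.99 GHz ≈ 15.0 GHz.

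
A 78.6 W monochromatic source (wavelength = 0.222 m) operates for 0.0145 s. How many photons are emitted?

1.27e24 photons

Total energy: E_total = P·t = 78.6 × 0.0145 = 1.140 J.
Per-photon energy: E = 8.948e-25 J.
N = E_total / E_photon = 1.27e24.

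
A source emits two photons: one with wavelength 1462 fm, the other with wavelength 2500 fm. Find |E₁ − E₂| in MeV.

Using E = hc/λ: E₁ = 1.3587·10^-13 J, E₂ = 7.9458·10^-14 J.
|ΔE| = |1.3587·10^-13 − 7.9458·10^-14| = 5.64·10^-14 J = 0.352 MeV.

0.352 MeV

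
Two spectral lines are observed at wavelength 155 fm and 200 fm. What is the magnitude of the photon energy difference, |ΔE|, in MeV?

Using E = hc/λ: E₁ = 1.282e-12 J, E₂ = 9.932e-13 J.
|ΔE| = |1.282e-12 − 9.932e-13| = 2.88e-13 J = 1.80 MeV.

1.80 MeV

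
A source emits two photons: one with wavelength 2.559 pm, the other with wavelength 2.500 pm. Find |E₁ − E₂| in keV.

Using E = hc/λ: E₁ = 7.7626e-14 J, E₂ = 7.9458e-14 J.
|ΔE| = |7.7626e-14 − 7.9458e-14| = 1.83e-15 J = 11.4 keV.

11.4 keV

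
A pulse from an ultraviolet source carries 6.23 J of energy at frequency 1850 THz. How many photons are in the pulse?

Per-photon energy: E = 1.226 × 10^-18 J (from frequency = 1850 THz).
N = E_total / E_photon = 6.23 J / 1.226 × 10^-18 J = 5.08 × 10^18.

5.08 × 10^18 photons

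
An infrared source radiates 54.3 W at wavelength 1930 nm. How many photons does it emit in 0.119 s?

Total energy: E_total = P·t = 54.3 × 0.119 = 6.462 J.
Per-photon energy: E = 1.029e-19 J.
N = E_total / E_photon = 6.28e19.

6.28e19 photons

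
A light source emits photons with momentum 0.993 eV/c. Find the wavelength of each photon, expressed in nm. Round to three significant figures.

1250 nm

(h = 6.62607015e-34 J·s, c = 2.99792458e8 m/s, 1 eV = 1.602176634e-19 J.)
Convert to SI: p = 0.993 eV/c = 5.3069e-28 kg·m/s.
Apply λ = h/p: λ = 1.249e-6 m.
Converting to nm: λ = 1249 nm ≈ 1250 nm.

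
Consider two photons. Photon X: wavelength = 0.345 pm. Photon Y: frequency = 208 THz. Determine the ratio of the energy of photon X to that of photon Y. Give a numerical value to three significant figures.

E_X = 5.758e-13 J (from wavelength = 0.345 pm, via E = hc/λ).
E_Y = 1.378e-19 J (from frequency = 208 THz, via E = hf).
Ratio = 5.758e-13 / 1.378e-19 = 4.18e6.

4.18e6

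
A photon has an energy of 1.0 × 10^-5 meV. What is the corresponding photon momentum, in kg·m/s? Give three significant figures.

(c = 2.99792458 × 10^8 m/s, 1 eV = 1.602176634 × 10^-19 J.)
First convert: E = 1.0 × 10^-5 meV = 1.6022 × 10^-27 J.
For a photon p = E/c, so p = 5.344 × 10^-36 kg·m/s.
So p ≈ 5.34 × 10^-36 kg·m/s.

5.34 × 10^-36 kg·m/s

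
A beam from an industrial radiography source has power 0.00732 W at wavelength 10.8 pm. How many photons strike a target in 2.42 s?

9.63e11 photons

Total energy: E_total = P·t = 0.00732 × 2.42 = 0.01771 J.
Per-photon energy: E = 1.839e-14 J.
N = E_total / E_photon = 9.63e11.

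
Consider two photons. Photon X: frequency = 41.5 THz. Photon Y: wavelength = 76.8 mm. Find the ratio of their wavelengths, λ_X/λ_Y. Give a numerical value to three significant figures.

9.41 × 10^-5

λ_X = 7.224 × 10^-6 m (from frequency = 41.5 THz, via λ = c/f).
λ_Y = 0.07680 m (from wavelength = 76.8 mm, via λ given directly).
Ratio = 7.224 × 10^-6 / 0.07680 = 9.41 × 10^-5.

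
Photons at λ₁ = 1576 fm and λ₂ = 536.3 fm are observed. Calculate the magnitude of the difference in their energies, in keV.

Using E = hc/λ: E₁ = 1.2604e-13 J, E₂ = 3.7040e-13 J.
|ΔE| = |1.2604e-13 − 3.7040e-13| = 2.44e-13 J = 1530 keV.

1530 keV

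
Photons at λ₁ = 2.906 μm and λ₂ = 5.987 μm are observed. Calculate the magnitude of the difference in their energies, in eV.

Using E = hc/λ: E₁ = 6.8357 × 10^-20 J, E₂ = 3.3179 × 10^-20 J.
|ΔE| = |6.8357 × 10^-20 − 3.3179 × 10^-20| = 3.52 × 10^-20 J = 0.220 eV.

0.220 eV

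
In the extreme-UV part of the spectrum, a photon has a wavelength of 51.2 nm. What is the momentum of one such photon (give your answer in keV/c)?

0.0242 keV/c

Use h = 6.62607015e-34 J·s, c = 2.99792458e8 m/s, 1 eV = 1.602176634e-19 J.
Convert to SI: λ = 51.2 nm = 5.12e-8 m.
Since p = h/λ for a photon, p = 1.294e-26 kg·m/s.
Converting to keV/c: p = 0.02422 keV/c ≈ 0.0242 keV/c.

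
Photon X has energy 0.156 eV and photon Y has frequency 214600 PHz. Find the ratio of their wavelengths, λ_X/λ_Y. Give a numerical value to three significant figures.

5.69·10^6

λ_X = 7.948·10^-6 m (from energy = 0.156 eV, via λ = hc/E).
λ_Y = 1.397·10^-12 m (from frequency = 214600 PHz, via λ = c/f).
Ratio = 7.948·10^-6 / 1.397·10^-12 = 5.69·10^6.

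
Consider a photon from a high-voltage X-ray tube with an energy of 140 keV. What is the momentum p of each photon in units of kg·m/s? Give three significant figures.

First convert: E = 140 keV = 2.2430 × 10^-14 J.
Apply p = E/c: p = 7.482 × 10^-23 kg·m/s.
So p ≈ 7.48 × 10^-23 kg·m/s.

7.48 × 10^-23 kg·m/s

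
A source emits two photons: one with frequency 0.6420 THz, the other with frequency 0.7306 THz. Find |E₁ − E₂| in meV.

Using E = hf: E₁ = 4.2539e-22 J, E₂ = 4.8410e-22 J.
|ΔE| = |4.2539e-22 − 4.8410e-22| = 5.87e-23 J = 0.366 meV.

0.366 meV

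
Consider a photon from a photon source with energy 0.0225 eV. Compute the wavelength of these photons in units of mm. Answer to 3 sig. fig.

In SI units: E = 0.0225 eV = 3.6049e-21 J.
For a photon λ = hc/E, so λ = 5.510e-5 m.
Converting to mm: λ = 0.05510 mm ≈ 0.0551 mm.

0.0551 mm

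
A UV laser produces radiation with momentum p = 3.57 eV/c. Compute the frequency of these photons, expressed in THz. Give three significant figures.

863 THz

First convert: p = 3.57 eV/c = 1.9079e-27 kg·m/s.
Since f = pc/h for a photon, f = 8.632e14 Hz.
Converting to THz: f = 863.2 THz ≈ 863 THz.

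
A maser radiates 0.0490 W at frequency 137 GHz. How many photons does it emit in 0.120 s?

6.48 × 10^19 photons

Total energy: E_total = P·t = 0.0490 × 0.120 = 0.005880 J.
Per-photon energy: E = 9.078 × 10^-23 J.
N = E_total / E_photon = 6.48 × 10^19.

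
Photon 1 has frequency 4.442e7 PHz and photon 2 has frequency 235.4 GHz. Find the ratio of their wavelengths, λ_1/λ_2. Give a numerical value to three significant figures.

λ_1 = 6.749e-15 m (from frequency = 4.442e7 PHz, via λ = c/f).
λ_2 = 0.001274 m (from frequency = 235.4 GHz, via λ = c/f).
Ratio = 6.749e-15 / 0.001274 = 5.30e-12.

5.30e-12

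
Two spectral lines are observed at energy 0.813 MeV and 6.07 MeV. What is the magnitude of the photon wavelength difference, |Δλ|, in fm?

1320 fm

Using λ = hc/E: λ₁ = 1.525e-12 m, λ₂ = 2.043e-13 m.
|Δλ| = |1.525e-12 − 2.043e-13| = 1.32e-12 m = 1320 fm.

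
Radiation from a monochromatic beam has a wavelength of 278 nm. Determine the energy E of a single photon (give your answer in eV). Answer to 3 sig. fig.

4.46 eV

(h = 6.62607015e-34 J·s, c = 2.99792458e8 m/s, 1 eV = 1.602176634e-19 J.)
In SI units: λ = 278 nm = 2.78e-7 m.
Since E = hc/λ for a photon, E = 7.145e-19 J.
Converting to eV: E = 4.460 eV ≈ 4.46 eV.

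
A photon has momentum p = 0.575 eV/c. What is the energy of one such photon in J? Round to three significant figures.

9.21·10^-20 J

Take c = 2.99792458·10^8 m/s, 1 eV = 1.602176634·10^-19 J.
First convert: p = 0.575 eV/c = 3.0730·10^-28 kg·m/s.
For a photon E = pc, so E = 9.213·10^-20 J.
So E ≈ 9.21·10^-20 J.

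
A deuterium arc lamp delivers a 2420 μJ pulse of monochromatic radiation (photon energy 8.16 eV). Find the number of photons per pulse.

Per-photon energy: E = 1.307·10^-18 J (from energy = 8.16 eV).
N = E_total / E_photon = 0.00242 J / 1.307·10^-18 J = 1.85·10^15.

1.85·10^15 photons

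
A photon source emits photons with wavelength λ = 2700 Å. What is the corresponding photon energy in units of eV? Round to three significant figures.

Use h = 6.62607015 × 10^-34 J·s, c = 2.99792458 × 10^8 m/s, 1 eV = 1.602176634 × 10^-19 J.
First convert: λ = 2700 Å = 2.70 × 10^-7 m.
The photon relation is E = hc/λ, giving E = 7.357 × 10^-19 J.
Converting to eV: E = 4.592 eV ≈ 4.59 eV.

4.59 eV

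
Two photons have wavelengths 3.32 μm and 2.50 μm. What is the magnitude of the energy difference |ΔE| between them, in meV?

Using E = hc/λ: E₁ = 5.983e-20 J, E₂ = 7.946e-20 J.
|ΔE| = |5.983e-20 − 7.946e-20| = 1.96e-20 J = 122 meV.

122 meV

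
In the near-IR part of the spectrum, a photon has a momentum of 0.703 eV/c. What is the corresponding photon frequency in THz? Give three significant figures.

170 THz

Convert to SI: p = 0.703 eV/c = 3.7570·10^-28 kg·m/s.
For a photon f = pc/h, so f = 1.700·10^14 Hz.
Converting to THz: f = 170.0 THz ≈ 170 THz.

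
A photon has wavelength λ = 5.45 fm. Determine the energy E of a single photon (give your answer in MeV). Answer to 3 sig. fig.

In SI units: λ = 5.45 fm = 5.45·10^-15 m.
The photon relation is E = hc/λ, giving E = 3.645·10^-11 J.
Converting to MeV: E = 227.5 MeV ≈ 227 MeV.

227 MeV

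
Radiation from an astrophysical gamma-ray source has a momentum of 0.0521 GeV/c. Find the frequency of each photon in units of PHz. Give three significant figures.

1.26 × 10^7 PHz

(h = 6.62607015 × 10^-34 J·s, c = 2.99792458 × 10^8 m/s, 1 eV = 1.602176634 × 10^-19 J.)
First convert: p = 0.0521 GeV/c = 2.7844 × 10^-20 kg·m/s.
Apply f = pc/h: f = 1.260 × 10^22 Hz.
Converting to PHz: f = 1.260 × 10^7 PHz ≈ 1.26 × 10^7 PHz.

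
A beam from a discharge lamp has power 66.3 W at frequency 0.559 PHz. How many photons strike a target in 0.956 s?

Total energy: E_total = P·t = 66.3 × 0.956 = 63.38 J.
Per-photon energy: E = 3.704e-19 J.
N = E_total / E_photon = 1.71e20.

1.71e20 photons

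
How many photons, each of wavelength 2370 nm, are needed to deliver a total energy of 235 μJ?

Per-photon energy: E = 8.382·10^-20 J (from wavelength = 2370 nm).
N = E_total / E_photon = 2.35·10^-4 J / 8.382·10^-20 J = 2.80·10^15.

2.80·10^15 photons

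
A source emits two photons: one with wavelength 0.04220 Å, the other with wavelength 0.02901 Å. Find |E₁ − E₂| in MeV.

0.134 MeV

Using E = hc/λ: E₁ = 4.7072·10^-14 J, E₂ = 6.8475·10^-14 J.
|ΔE| = |4.7072·10^-14 − 6.8475·10^-14| = 2.14·10^-14 J = 0.134 MeV.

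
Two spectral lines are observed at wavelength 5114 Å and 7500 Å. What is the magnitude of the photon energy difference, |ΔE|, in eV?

0.771 eV

Using E = hc/λ: E₁ = 3.8843 × 10^-19 J, E₂ = 2.6486 × 10^-19 J.
|ΔE| = |3.8843 × 10^-19 − 2.6486 × 10^-19| = 1.24 × 10^-19 J = 0.771 eV.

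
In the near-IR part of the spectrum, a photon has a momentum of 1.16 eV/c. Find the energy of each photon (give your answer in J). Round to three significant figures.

Use c = 2.99792458e8 m/s, 1 eV = 1.602176634e-19 J.
In SI units: p = 1.16 eV/c = 6.1994e-28 kg·m/s.
Apply E = pc: E = 1.859e-19 J.
So E ≈ 1.86e-19 J.

1.86e-19 J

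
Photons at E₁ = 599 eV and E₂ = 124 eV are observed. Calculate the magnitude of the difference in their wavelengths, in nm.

Using λ = hc/E: λ₁ = 2.070e-9 m, λ₂ = 9.999e-9 m.
|Δλ| = |2.070e-9 − 9.999e-9| = 7.93e-9 m = 7.93 nm.

7.93 nm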